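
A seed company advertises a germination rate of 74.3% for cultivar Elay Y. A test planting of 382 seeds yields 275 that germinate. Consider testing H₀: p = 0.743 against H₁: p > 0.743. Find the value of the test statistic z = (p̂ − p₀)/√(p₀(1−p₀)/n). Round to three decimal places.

p̂ = 275/382 ≈ 0.71990.
Standard error under H₀: √(0.743×0.257/382) = 0.02236.
z = (0.71990 − 0.743)/0.02236 = -0.02310/0.02236 = -1.033.
p-value = P(Z > -1.033) ≈ 0.8493.

z = -1.033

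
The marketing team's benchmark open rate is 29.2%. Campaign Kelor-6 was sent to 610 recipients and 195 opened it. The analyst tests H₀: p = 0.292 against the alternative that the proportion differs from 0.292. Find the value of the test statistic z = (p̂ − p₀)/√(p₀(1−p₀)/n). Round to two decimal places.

z = 1.50

p̂ = 195/610 = 0.31967.
Standard error under H₀: √(0.292×0.708/610) = 0.01841.
z = (0.31967 − 0.292)/0.01841 = 0.02767/0.01841 = 1.50.
Two-sided p-value ≈ 2·Φ(−1.503) = 0.1328.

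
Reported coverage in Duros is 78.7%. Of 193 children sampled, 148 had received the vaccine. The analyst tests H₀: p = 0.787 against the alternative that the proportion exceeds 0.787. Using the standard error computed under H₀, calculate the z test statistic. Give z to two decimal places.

p̂ = 148/193 ≈ 0.7668.
Under H₀, SE = √(0.787·0.213/193) = √(0.000868554) = 0.0295.
z = (0.7668 − 0.787)/0.0295 = -0.0202/0.0295 = -0.68.
p-value = P(Z > -0.684) ≈ 0.7530.

z = -0.68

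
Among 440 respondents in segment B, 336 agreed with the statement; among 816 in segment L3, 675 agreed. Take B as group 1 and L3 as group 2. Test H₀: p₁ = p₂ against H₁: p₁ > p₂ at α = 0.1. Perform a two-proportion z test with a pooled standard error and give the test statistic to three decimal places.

z = -2.712

p̂₁ = 336/440 ≈ 0.76364, p̂₂ = 675/816 ≈ 0.82721.
Pooled p̂ = (336+675)/(440+816) = 1011/1256 = 0.80494.
SE = √(0.157014 × 0.00349822) = 0.02344.
z = (0.76364 − 0.82721)/0.02344 = -0.06357/0.02344 = -2.712.
p-value = P(Z > -2.712) ≈ 0.9967, so at α = 0.1 we fail to reject H₀.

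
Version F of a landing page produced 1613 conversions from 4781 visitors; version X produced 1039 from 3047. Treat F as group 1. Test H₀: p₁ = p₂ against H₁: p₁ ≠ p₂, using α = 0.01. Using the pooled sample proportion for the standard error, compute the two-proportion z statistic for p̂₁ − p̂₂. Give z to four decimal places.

p̂₁ = 1613/4781 ≈ 0.337377, p̂₂ = 1039/3047 ≈ 0.340991.
Pooled p̂ = (1613+1039)/(4781+3047) = 2652/7828 = 0.338784.
SE = √(p̂(1−p̂)(1/n₁+1/n₂)) = √(0.338784·0.661216·0.000537353) = √(0.000120372) = 0.010971.
z = (0.337377 − 0.340991)/0.010971 = -0.003614/0.010971 = -0.3294.
p-value = 2·P(Z > 0.329) ≈ 0.7419; since p > α = 0.01, fail to reject H₀.

z = -0.3294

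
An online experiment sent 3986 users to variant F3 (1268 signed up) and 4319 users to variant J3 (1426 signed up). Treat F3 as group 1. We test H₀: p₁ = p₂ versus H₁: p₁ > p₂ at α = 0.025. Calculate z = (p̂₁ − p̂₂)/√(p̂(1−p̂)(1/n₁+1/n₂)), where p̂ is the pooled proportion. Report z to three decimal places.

p̂₁ = 1268/3986 = 0.3181134, p̂₂ = 1426/4319 = 0.3301690.
Pooled p̂ = (1268+1426)/(3986+4319) = 2694/8305 = 0.3243829.
SE = √(p̂(1−p̂)(1/n₁+1/n₂)) = √(0.3243829·0.6756171·0.000482413) = √(0.000105725) = 0.0102823.
z = (0.3181134 − 0.3301690)/0.0102823 = -0.0120556/0.0102823 = -1.172.
p-value = P(Z > -1.172) ≈ 0.8795; since p > α = 0.025, fail to reject H₀.

z = -1.172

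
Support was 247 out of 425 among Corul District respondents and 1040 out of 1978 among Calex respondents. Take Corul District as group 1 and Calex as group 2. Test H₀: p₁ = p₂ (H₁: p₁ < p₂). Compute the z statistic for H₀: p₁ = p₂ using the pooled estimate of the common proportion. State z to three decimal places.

p̂₁ = 247/425 = 0.581176, p̂₂ = 1040/1978 = 0.525784.
Pooled p̂ = (247+1040)/(425+1978) = 1287/2403 = 0.535581.
SE = √(0.248734 × 0.0028585) = 0.026665.
z = (0.581176 − 0.525784)/0.026665 = 0.055392/0.026665 = 2.077.

z = 2.077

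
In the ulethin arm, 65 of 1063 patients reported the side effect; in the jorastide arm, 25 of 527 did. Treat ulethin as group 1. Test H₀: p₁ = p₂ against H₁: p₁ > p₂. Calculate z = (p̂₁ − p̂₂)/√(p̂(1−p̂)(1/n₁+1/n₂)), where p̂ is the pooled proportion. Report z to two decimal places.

z = 1.11

p̂₁ = 65/1063 = 0.0611, p̂₂ = 25/527 = 0.0474.
Pooled p̂ = (65+25)/(1063+527) = 90/1590 = 0.0566.
SE = √(p̂(1−p̂)(1/n₁+1/n₂)) = √(0.0566·0.9434·0.00283827) = √(0.000151563) = 0.0123.
z = (0.0611 − 0.0474)/0.0123 = 0.0137/0.0123 = 1.11.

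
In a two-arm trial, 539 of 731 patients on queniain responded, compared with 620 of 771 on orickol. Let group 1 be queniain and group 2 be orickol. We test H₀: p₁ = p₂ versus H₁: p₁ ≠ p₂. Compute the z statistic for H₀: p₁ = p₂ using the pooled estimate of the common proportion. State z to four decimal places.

z = -3.0827

p̂₁ = 539/731 = 0.7373461, p̂₂ = 620/771 = 0.8041505.
Pooled p̂ = (539+620)/(731+771) = 1159/1502 = 0.7716378.
SE = √(p̂(1−p̂)(1/n₁+1/n₂)) = √(0.7716378·0.2283622·0.00266501) = √(0.000469608) = 0.0216705.
z = (0.7373461 − 0.8041505)/0.0216705 = -0.0668044/0.0216705 = -3.0827.
Two-sided p-value ≈ 2·Φ(−3.083) = 0.0021.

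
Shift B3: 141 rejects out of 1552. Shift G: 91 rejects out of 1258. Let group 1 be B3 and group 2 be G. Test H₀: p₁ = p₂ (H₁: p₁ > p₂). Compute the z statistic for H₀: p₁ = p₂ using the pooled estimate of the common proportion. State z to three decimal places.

z = 1.773

p̂₁ = 141/1552 = 0.09085, p̂₂ = 91/1258 = 0.07234.
Pooled p̂ = (141+91)/(1552+1258) = 232/2810 = 0.08256.
SE = √(p̂(1−p̂)(1/n₁+1/n₂)) = √(0.08256·0.91744·0.00143924) = √(0.000109016) = 0.01044.
z = (0.09085 − 0.07234)/0.01044 = 0.01851/0.01044 = 1.773.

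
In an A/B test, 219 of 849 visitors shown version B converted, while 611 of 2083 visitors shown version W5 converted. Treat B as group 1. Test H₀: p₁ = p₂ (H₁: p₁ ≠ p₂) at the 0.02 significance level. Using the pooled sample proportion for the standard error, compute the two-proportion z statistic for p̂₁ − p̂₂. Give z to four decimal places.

z = -1.9286

p̂₁ = 219/849 = 0.257951, p̂₂ = 611/2083 = 0.293327.
Pooled p̂ = (219+611)/(849+2083) = 830/2932 = 0.283083.
SE = √(p̂(1−p̂)(1/n₁+1/n₂)) = √(0.283083·0.716917·0.00165793) = √(0.000336473) = 0.018343.
z = (0.257951 − 0.293327)/0.018343 = -0.035376/0.018343 = -1.9286.
p-value = 2·P(Z > 1.929) ≈ 0.0538; since p > α = 0.02, fail to reject H₀.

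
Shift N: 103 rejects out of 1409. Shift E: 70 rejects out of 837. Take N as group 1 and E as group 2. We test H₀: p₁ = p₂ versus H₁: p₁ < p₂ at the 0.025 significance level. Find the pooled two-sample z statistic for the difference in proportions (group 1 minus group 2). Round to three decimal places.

z = -0.905

p̂₁ = 103/1409 = 0.07310, p̂₂ = 70/837 = 0.08363.
Pooled p̂ = (103+70)/(1409+837) = 173/2246 = 0.07703.
SE = √(p̂(1−p̂)(1/n₁+1/n₂)) = √(0.07703·0.92297·0.00190447) = √(0.000135394) = 0.01164.
z = (0.07310 − 0.08363)/0.01164 = -0.01053/0.01164 = -0.905.
p-value = P(Z < -0.905) ≈ 0.1827; since p > α = 0.025, fail to reject H₀.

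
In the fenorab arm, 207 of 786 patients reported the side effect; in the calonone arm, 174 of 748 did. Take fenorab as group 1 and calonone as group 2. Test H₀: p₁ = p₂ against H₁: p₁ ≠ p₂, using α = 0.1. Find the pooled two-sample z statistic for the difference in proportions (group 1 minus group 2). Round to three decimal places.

p̂₁ = 207/786 ≈ 0.26336, p̂₂ = 174/748 ≈ 0.23262.
Pooled p̂ = (207+174)/(786+748) = 381/1534 = 0.24837.
SE = √(p̂(1−p̂)(1/n₁+1/n₂)) = √(0.24837·0.75163·0.00260916) = √(0.000487085) = 0.02207.
z = (0.26336 − 0.23262)/0.02207 = 0.03074/0.02207 = 1.393.
p-value = 2·P(Z > 1.393) ≈ 0.1637, so at α = 0.1 we fail to reject H₀.

z = 1.393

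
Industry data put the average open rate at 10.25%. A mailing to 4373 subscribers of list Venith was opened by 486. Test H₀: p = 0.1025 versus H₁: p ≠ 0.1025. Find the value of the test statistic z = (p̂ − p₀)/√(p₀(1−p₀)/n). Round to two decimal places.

z = 1.88

p̂ = 486/4373 = 0.11114.
Under H₀, SE = √(0.1025·0.8975/4373) = √(2.10368e-05) = 0.00459.
z = (0.11114 − 0.1025)/0.00459 = 0.00864/0.00459 = 1.88.
p-value = 2·P(Z > 1.883) ≈ 0.0597.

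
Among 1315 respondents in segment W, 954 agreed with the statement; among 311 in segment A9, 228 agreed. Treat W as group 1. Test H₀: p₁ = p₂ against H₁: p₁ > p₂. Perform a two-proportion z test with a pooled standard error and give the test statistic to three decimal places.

p̂₁ = 954/1315 = 0.72548, p̂₂ = 228/311 = 0.73312.
Pooled p̂ = (954+228)/(1315+311) = 1182/1626 = 0.72694.
SE = √(p̂(1−p̂)(1/n₁+1/n₂)) = √(0.72694·0.27306·0.00397589) = √(0.000789212) = 0.02809.
z = (0.72548 − 0.73312)/0.02809 = -0.00764/0.02809 = -0.272.

z = -0.272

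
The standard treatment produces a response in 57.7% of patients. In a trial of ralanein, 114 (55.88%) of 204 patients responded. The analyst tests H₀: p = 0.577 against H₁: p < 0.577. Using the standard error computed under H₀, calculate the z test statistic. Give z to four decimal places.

z = -0.5255

p̂ = 114/204 = 0.558824.
Standard error under H₀: √(0.577×0.423/204) = 0.034589.
z = (0.558824 − 0.577)/0.034589 = -0.018176/0.034589 = -0.5255.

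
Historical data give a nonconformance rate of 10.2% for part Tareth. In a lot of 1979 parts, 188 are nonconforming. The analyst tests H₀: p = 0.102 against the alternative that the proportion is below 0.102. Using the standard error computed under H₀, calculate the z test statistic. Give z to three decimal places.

p̂ = 188/1979 = 0.09500.
SE = √(p₀(1−p₀)/n) = √(0.091596/1979) = 0.00680.
z = (0.09500 − 0.102)/0.00680 = -0.00700/0.00680 = -1.029.

z = -1.029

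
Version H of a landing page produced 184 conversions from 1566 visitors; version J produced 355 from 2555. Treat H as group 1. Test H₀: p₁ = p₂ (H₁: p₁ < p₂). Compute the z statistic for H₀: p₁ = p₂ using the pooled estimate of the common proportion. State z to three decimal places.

z = -1.982

p̂₁ = 184/1566 = 0.11750, p̂₂ = 355/2555 = 0.13894.
Pooled p̂ = (184+355)/(1566+2555) = 539/4121 = 0.13079.
SE = √(p̂(1−p̂)(1/n₁+1/n₂)) = √(0.13079·0.86921·0.00102996) = √(0.000117092) = 0.01082.
z = (0.11750 − 0.13894)/0.01082 = -0.02144/0.01082 = -1.982.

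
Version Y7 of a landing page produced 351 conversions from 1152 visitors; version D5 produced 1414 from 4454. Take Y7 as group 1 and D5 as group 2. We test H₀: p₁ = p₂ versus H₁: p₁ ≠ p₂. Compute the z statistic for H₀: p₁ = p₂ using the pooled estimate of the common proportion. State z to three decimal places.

z = -0.832

p̂₁ = 351/1152 ≈ 0.304688, p̂₂ = 1414/4454 ≈ 0.317467.
Pooled p̂ = (351+1414)/(1152+4454) = 1765/5606 = 0.314841.
SE = √(0.215716 × 0.00109257) = 0.015352.
z = (0.304688 − 0.317467)/0.015352 = -0.012779/0.015352 = -0.832.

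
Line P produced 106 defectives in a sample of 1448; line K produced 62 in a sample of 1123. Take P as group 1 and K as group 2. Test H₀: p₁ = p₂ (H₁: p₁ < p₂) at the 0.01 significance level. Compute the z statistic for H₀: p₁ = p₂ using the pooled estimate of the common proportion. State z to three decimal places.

z = 1.831

p̂₁ = 106/1448 = 0.073204, p̂₂ = 62/1123 = 0.055209.
Pooled p̂ = (106+62)/(1448+1123) = 168/2571 = 0.065344.
SE = √(p̂(1−p̂)(1/n₁+1/n₂)) = √(0.065344·0.934656·0.00158108) = √(9.65634e-05) = 0.009827.
z = (0.073204 − 0.055209)/0.009827 = 0.017995/0.009827 = 1.831.
p-value = P(Z < 1.831) ≈ 0.9665, so at α = 0.01 we fail to reject H₀.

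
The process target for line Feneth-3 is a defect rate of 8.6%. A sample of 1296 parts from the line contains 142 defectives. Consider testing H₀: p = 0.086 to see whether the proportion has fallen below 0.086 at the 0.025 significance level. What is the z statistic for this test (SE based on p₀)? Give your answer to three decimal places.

p̂ = 142/1296 = 0.10957.
Under H₀, SE = √(0.086·0.914/1296) = √(6.06512e-05) = 0.00779.
z = (0.10957 − 0.086)/0.00779 = 0.02357/0.00779 = 3.026.
p-value = P(Z < 3.026) ≈ 0.9988, so at α = 0.025 we fail to reject H₀.

z = 3.026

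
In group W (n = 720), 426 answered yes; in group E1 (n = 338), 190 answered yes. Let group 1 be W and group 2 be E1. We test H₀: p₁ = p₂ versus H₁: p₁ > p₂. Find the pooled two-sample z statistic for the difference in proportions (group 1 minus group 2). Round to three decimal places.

z = 0.908

p̂₁ = 426/720 ≈ 0.59167, p̂₂ = 190/338 ≈ 0.56213.
Pooled p̂ = (426+190)/(720+338) = 616/1058 = 0.58223.
SE = √(p̂(1−p̂)(1/n₁+1/n₂)) = √(0.58223·0.41777·0.00434747) = √(0.00105747) = 0.03252.
z = (0.59167 − 0.56213)/0.03252 = 0.02954/0.03252 = 0.908.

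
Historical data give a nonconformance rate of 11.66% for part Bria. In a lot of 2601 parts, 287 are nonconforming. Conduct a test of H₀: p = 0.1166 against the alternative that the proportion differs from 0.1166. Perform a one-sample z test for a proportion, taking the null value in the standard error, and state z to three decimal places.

z = -0.994

p̂ = 287/2601 ≈ 0.110342.
SE = √(p₀(1−p₀)/n) = √(0.103/2601) = 0.006293.
z = (0.110342 − 0.1166)/0.006293 = -0.006258/0.006293 = -0.994.
p-value = 2·P(Z > 0.994) ≈ 0.3200.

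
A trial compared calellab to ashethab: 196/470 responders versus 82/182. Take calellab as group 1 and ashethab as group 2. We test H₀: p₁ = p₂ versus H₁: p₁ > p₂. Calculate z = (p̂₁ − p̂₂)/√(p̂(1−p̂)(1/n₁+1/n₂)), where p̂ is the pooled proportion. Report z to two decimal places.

z = -0.78

p̂₁ = 196/470 = 0.4170, p̂₂ = 82/182 = 0.4505.
Pooled p̂ = (196+82)/(470+182) = 278/652 = 0.4264.
SE = √(p̂(1−p̂)(1/n₁+1/n₂)) = √(0.4264·0.5736·0.00762217) = √(0.00186423) = 0.0432.
z = (0.4170 − 0.4505)/0.0432 = -0.0335/0.0432 = -0.78.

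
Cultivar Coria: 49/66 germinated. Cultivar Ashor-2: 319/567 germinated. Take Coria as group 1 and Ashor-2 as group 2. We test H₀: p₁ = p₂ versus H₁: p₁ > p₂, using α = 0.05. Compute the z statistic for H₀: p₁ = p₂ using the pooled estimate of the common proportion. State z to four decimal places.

z = 2.8025

p̂₁ = 49/66 = 0.742424, p̂₂ = 319/567 = 0.562610.
Pooled p̂ = (49+319)/(66+567) = 368/633 = 0.581359.
SE = √(p̂(1−p̂)(1/n₁+1/n₂)) = √(0.581359·0.418641·0.0169152) = √(0.00411683) = 0.064163.
z = (0.742424 − 0.562610)/0.064163 = 0.179814/0.064163 = 2.8025.
p-value = P(Z > 2.802) ≈ 0.0025, so at α = 0.05 we reject H₀.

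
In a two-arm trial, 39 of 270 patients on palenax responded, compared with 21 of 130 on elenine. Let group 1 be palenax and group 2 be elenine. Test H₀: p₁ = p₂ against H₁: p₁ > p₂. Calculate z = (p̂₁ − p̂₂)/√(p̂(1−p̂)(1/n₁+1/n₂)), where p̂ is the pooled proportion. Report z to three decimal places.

z = -0.448

p̂₁ = 39/270 ≈ 0.144444, p̂₂ = 21/130 ≈ 0.161538.
Pooled p̂ = (39+21)/(270+130) = 60/400 = 0.150000.
SE = √(p̂(1−p̂)(1/n₁+1/n₂)) = √(0.150000·0.850000·0.011396) = √(0.00145299) = 0.038118.
z = (0.144444 − 0.161538)/0.038118 = -0.017094/0.038118 = -0.448.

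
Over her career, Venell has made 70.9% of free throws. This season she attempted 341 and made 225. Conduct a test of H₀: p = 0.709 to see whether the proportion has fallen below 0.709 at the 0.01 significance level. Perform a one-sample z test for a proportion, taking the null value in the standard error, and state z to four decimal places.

z = -1.9992

p̂ = 225/341 ≈ 0.659824.
SE = √(p₀(1−p₀)/n) = √(0.20632/341) = 0.024598.
z = (0.659824 − 0.709)/0.024598 = -0.049176/0.024598 = -1.9992.
p-value = P(Z < -1.999) ≈ 0.0228, so at α = 0.01 we fail to reject H₀.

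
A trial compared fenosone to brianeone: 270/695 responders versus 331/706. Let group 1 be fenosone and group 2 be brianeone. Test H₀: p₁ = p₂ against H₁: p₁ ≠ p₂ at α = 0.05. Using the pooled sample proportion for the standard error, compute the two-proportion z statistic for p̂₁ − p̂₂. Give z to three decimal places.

z = -3.038

p̂₁ = 270/695 ≈ 0.38849, p̂₂ = 331/706 ≈ 0.46884.
Pooled p̂ = (270+331)/(695+706) = 601/1401 = 0.42898.
SE = √(p̂(1−p̂)(1/n₁+1/n₂)) = √(0.42898·0.57102·0.00285528) = √(0.000699418) = 0.02645.
z = (0.38849 − 0.46884)/0.02645 = -0.08035/0.02645 = -3.038.
Two-sided p-value ≈ 2·Φ(−3.038) = 0.0024; since p < α = 0.05, reject H₀.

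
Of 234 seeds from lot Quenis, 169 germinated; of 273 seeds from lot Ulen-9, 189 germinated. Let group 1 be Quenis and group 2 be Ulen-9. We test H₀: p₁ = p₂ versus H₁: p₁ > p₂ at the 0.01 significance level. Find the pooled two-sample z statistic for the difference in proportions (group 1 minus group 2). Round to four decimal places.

z = 0.7371

p̂₁ = 169/234 = 0.722222, p̂₂ = 189/273 = 0.692308.
Pooled p̂ = (169+189)/(234+273) = 358/507 = 0.706114.
SE = √(0.207517 × 0.00793651) = 0.040583.
z = (0.722222 − 0.692308)/0.040583 = 0.029914/0.040583 = 0.7371.
p-value = P(Z > 0.737) ≈ 0.2305, so at α = 0.01 we fail to reject H₀.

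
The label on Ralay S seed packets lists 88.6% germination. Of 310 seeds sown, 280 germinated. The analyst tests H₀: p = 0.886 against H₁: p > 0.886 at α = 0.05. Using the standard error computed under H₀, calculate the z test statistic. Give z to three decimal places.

z = 0.954

p̂ = 280/310 = 0.903226.
Standard error under H₀: √(0.886×0.114/310) = 0.018050.
z = (0.903226 − 0.886)/0.018050 = 0.017226/0.018050 = 0.954.
p-value = P(Z > 0.954) ≈ 0.1700, so at α = 0.05 we fail to reject H₀.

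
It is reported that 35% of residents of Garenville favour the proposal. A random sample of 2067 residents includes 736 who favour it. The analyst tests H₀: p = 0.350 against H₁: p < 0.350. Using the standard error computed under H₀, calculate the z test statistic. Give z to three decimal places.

p̂ = 736/2067 = 0.35607.
Under H₀, SE = √(0.35·0.65/2067) = √(0.000110063) = 0.01049.
z = (0.35607 − 0.35)/0.01049 = 0.00607/0.01049 = 0.579.
p-value = P(Z < 0.579) ≈ 0.7186.

z = 0.579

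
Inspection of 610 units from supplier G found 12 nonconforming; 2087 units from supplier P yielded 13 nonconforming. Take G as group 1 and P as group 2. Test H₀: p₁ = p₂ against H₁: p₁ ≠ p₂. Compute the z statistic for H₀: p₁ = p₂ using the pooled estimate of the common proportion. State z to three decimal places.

p̂₁ = 12/610 ≈ 0.01967, p̂₂ = 13/2087 ≈ 0.00623.
Pooled p̂ = (12+13)/(610+2087) = 25/2697 = 0.00927.
SE = √(p̂(1−p̂)(1/n₁+1/n₂)) = √(0.00927·0.99073·0.0021185) = √(1.94555e-05) = 0.00441.
z = (0.01967 − 0.00623)/0.00441 = 0.01344/0.00441 = 3.048.
p-value = 2·P(Z > 3.048) ≈ 0.0023.

z = 3.048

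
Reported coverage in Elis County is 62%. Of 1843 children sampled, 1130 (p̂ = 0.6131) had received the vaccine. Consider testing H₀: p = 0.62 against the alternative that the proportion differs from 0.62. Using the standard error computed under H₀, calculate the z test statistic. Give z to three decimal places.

z = -0.608

p̂ = 1130/1843 = 0.613131.
Under H₀, SE = √(0.62·0.38/1843) = √(0.000127835) = 0.011306.
z = (0.613131 − 0.62)/0.011306 = -0.006869/0.011306 = -0.608.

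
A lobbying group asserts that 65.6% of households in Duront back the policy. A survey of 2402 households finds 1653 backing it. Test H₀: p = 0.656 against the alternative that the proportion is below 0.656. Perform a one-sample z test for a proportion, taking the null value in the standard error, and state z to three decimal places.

z = 3.320

p̂ = 1653/2402 = 0.688177.
Under H₀, SE = √(0.656·0.344/2402) = √(9.39484e-05) = 0.009693.
z = (0.688177 − 0.656)/0.009693 = 0.032177/0.009693 = 3.320.
p-value = P(Z < 3.320) ≈ 0.9995.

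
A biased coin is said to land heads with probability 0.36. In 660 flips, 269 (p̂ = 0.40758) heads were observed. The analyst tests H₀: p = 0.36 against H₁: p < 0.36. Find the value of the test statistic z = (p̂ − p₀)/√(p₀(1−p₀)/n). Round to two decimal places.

p̂ = 269/660 ≈ 0.4076.
Standard error under H₀: √(0.36×0.64/660) = 0.0187.
z = (0.4076 − 0.36)/0.0187 = 0.0476/0.0187 = 2.55.

z = 2.55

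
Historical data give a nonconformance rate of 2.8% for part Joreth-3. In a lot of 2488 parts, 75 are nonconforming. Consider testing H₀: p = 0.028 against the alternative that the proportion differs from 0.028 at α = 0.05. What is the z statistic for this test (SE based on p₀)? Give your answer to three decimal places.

p̂ = 75/2488 = 0.0301447.
Under H₀, SE = √(0.028·0.972/2488) = √(1.09389e-05) = 0.0033074.
z = (0.0301447 − 0.028)/0.0033074 = 0.0021447/0.0033074 = 0.648.
Two-sided p-value ≈ 2·Φ(−0.648) = 0.5167. With α = 0.05, fail to reject H₀.

z = 0.648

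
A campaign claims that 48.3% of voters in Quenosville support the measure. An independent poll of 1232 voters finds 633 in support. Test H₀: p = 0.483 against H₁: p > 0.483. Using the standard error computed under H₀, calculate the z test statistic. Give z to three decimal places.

z = 2.163

p̂ = 633/1232 = 0.51380.
Under H₀, SE = √(0.483·0.517/1232) = √(0.000202687) = 0.01424.
z = (0.51380 − 0.483)/0.01424 = 0.03080/0.01424 = 2.163.
p-value = P(Z > 2.163) ≈ 0.0153.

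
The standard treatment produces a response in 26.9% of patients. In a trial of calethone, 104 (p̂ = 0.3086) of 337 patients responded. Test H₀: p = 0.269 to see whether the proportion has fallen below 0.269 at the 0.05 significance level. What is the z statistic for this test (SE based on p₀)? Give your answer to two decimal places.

p̂ = 104/337 ≈ 0.3086.
Under H₀, SE = √(0.269·0.731/337) = √(0.000583499) = 0.0242.
z = (0.3086 − 0.269)/0.0242 = 0.0396/0.0242 = 1.64.
p-value = P(Z < 1.640) ≈ 0.9495, so at α = 0.05 we fail to reject H₀.

z = 1.64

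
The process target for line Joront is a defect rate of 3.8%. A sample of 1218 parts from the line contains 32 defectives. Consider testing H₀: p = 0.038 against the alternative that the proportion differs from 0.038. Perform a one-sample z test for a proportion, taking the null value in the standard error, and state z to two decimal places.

z = -2.14

p̂ = 32/1218 ≈ 0.02627.
Under H₀, SE = √(0.038·0.962/1218) = √(3.00131e-05) = 0.00548.
z = (0.02627 − 0.038)/0.00548 = -0.01173/0.00548 = -2.14.
Two-sided p-value ≈ 2·Φ(−2.141) = 0.0323.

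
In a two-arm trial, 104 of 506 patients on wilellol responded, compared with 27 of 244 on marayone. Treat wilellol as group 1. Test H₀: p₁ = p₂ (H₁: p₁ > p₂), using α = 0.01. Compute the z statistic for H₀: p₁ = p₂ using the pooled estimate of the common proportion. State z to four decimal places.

p̂₁ = 104/506 = 0.205534, p̂₂ = 27/244 = 0.110656.
Pooled p̂ = (104+27)/(506+244) = 131/750 = 0.174667.
SE = √(0.144158 × 0.00607465) = 0.029592.
z = (0.205534 − 0.110656)/0.029592 = 0.094878/0.029592 = 3.2062.
p-value = P(Z > 3.206) ≈ 0.0007, so at α = 0.01 we reject H₀.

z = 3.2062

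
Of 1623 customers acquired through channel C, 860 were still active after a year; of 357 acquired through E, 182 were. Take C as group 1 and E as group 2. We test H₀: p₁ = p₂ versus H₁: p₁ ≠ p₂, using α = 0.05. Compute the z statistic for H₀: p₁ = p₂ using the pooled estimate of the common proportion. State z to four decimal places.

p̂₁ = 860/1623 = 0.529883, p̂₂ = 182/357 = 0.509804.
Pooled p̂ = (860+182)/(1623+357) = 1042/1980 = 0.526263.
SE = √(p̂(1−p̂)(1/n₁+1/n₂)) = √(0.526263·0.473737·0.00341726) = √(0.000851959) = 0.029188.
z = (0.529883 − 0.509804)/0.029188 = 0.020079/0.029188 = 0.6879.
p-value = 2·P(Z > 0.688) ≈ 0.4915, so at α = 0.05 we fail to reject H₀.

z = 0.6879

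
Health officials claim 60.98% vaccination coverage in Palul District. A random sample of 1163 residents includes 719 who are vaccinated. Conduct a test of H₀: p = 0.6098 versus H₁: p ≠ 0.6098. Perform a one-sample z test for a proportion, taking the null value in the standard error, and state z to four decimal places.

p̂ = 719/1163 = 0.618229.
Standard error under H₀: √(0.6098×0.3902/1163) = 0.014304.
z = (0.618229 − 0.6098)/0.014304 = 0.008429/0.014304 = 0.5893.

z = 0.5893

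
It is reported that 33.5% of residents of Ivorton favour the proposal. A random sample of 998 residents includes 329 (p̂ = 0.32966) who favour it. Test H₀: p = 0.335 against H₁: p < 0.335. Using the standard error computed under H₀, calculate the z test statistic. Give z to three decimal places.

z = -0.357

p̂ = 329/998 ≈ 0.32966.
Standard error under H₀: √(0.335×0.665/998) = 0.01494.
z = (0.32966 − 0.335)/0.01494 = -0.00534/0.01494 = -0.357.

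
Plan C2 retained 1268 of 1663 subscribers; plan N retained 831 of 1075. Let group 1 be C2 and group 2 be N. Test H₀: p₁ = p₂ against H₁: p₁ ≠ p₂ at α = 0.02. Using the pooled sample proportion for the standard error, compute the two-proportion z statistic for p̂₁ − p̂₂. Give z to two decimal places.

z = -0.64

p̂₁ = 1268/1663 = 0.76248, p̂₂ = 831/1075 = 0.77302.
Pooled p̂ = (1268+831)/(1663+1075) = 2099/2738 = 0.76662.
SE = √(p̂(1−p̂)(1/n₁+1/n₂)) = √(0.76662·0.23338·0.00153156) = √(0.000274018) = 0.01655.
z = (0.76248 − 0.77302)/0.01655 = -0.01054/0.01655 = -0.64.
Two-sided p-value ≈ 2·Φ(−0.637) = 0.5241. With α = 0.02, fail to reject H₀.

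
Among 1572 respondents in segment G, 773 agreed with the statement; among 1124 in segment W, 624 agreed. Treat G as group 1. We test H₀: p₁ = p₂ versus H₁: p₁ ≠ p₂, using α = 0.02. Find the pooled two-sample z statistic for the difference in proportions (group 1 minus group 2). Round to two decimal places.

z = -3.25

p̂₁ = 773/1572 ≈ 0.49173, p̂₂ = 624/1124 ≈ 0.55516.
Pooled p̂ = (773+624)/(1572+1124) = 1397/2696 = 0.51818.
SE = √(0.24967 × 0.00152581) = 0.01952.
z = (0.49173 − 0.55516)/0.01952 = -0.06343/0.01952 = -3.25.
p-value = 2·P(Z > 3.250) ≈ 0.0012. With α = 0.02, reject H₀.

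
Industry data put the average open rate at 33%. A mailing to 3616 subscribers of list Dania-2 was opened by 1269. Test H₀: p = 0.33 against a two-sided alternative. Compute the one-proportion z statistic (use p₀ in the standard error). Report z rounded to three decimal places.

p̂ = 1269/3616 = 0.35094.
SE = √(p₀(1−p₀)/n) = √(0.2211/3616) = 0.00782.
z = (0.35094 − 0.33)/0.00782 = 0.02094/0.00782 = 2.678.
p-value = 2·P(Z > 2.678) ≈ 0.0074.

z = 2.678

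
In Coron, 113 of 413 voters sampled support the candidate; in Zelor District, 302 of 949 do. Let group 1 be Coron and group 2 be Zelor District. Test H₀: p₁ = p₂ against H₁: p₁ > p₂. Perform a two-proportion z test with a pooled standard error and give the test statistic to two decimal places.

z = -1.64

p̂₁ = 113/413 ≈ 0.27361, p̂₂ = 302/949 ≈ 0.31823.
Pooled p̂ = (113+302)/(413+949) = 415/1362 = 0.30470.
SE = √(0.211858 × 0.00347505) = 0.02713.
z = (0.27361 − 0.31823)/0.02713 = -0.04462/0.02713 = -1.64.
p-value = P(Z > -1.645) ≈ 0.9500.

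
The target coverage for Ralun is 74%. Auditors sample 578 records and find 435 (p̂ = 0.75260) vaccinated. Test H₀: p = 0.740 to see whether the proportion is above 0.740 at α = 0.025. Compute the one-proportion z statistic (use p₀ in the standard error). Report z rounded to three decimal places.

p̂ = 435/578 = 0.752595.
SE = √(p₀(1−p₀)/n) = √(0.1924/578) = 0.018245.
z = (0.752595 − 0.74)/0.018245 = 0.012595/0.018245 = 0.690.
p-value = P(Z > 0.690) ≈ 0.2450. With α = 0.025, fail to reject H₀.

z = 0.690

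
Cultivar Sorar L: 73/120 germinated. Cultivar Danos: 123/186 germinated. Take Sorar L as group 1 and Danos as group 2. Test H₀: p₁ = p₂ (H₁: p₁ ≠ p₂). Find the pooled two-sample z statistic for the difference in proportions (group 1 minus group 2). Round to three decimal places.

p̂₁ = 73/120 ≈ 0.60833, p̂₂ = 123/186 ≈ 0.66129.
Pooled p̂ = (73+123)/(120+186) = 196/306 = 0.64052.
SE = √(p̂(1−p̂)(1/n₁+1/n₂)) = √(0.64052·0.35948·0.0137097) = √(0.0031567) = 0.05618.
z = (0.60833 − 0.66129)/0.05618 = -0.05296/0.05618 = -0.943.
p-value = 2·P(Z > 0.943) ≈ 0.3459.

z = -0.943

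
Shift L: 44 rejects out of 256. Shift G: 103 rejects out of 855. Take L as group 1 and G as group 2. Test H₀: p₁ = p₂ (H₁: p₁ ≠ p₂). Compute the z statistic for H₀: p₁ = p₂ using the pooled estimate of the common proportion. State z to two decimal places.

p̂₁ = 44/256 ≈ 0.1719, p̂₂ = 103/855 ≈ 0.1205.
Pooled p̂ = (44+103)/(256+855) = 147/1111 = 0.1323.
SE = √(0.114806 × 0.00507584) = 0.0241.
z = (0.1719 − 0.1205)/0.0241 = 0.0514/0.0241 = 2.13.
Two-sided p-value ≈ 2·Φ(−2.130) = 0.0332.

z = 2.13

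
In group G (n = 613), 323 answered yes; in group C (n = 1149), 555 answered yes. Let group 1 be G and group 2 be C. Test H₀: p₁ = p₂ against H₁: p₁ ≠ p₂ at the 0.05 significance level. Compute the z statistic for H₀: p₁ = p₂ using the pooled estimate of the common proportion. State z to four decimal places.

p̂₁ = 323/613 ≈ 0.526917, p̂₂ = 555/1149 ≈ 0.483029.
Pooled p̂ = (323+555)/(613+1149) = 878/1762 = 0.498297.
SE = √(p̂(1−p̂)(1/n₁+1/n₂)) = √(0.498297·0.501703·0.00250164) = √(0.000625404) = 0.025008.
z = (0.526917 − 0.483029)/0.025008 = 0.043888/0.025008 = 1.7550.
p-value = 2·P(Z > 1.755) ≈ 0.0793. With α = 0.05, fail to reject H₀.

z = 1.7550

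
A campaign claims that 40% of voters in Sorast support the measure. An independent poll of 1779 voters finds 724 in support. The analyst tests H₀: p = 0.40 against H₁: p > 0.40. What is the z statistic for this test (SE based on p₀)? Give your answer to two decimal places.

z = 0.60

p̂ = 724/1779 ≈ 0.4070.
Standard error under H₀: √(0.4×0.6/1779) = 0.0116.
z = (0.4070 − 0.4)/0.0116 = 0.0070/0.0116 = 0.60.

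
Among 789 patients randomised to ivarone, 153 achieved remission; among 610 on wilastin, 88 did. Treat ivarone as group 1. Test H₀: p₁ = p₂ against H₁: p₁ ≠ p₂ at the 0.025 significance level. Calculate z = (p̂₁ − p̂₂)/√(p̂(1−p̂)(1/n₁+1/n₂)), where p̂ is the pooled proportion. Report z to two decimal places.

p̂₁ = 153/789 ≈ 0.19392, p̂₂ = 88/610 ≈ 0.14426.
Pooled p̂ = (153+88)/(789+610) = 241/1399 = 0.17227.
SE = √(p̂(1−p̂)(1/n₁+1/n₂)) = √(0.17227·0.82773·0.00290677) = √(0.000414478) = 0.02036.
z = (0.19392 − 0.14426)/0.02036 = 0.04966/0.02036 = 2.44.
Two-sided p-value ≈ 2·Φ(−2.439) = 0.0147; since p < α = 0.025, reject H₀.

z = 2.44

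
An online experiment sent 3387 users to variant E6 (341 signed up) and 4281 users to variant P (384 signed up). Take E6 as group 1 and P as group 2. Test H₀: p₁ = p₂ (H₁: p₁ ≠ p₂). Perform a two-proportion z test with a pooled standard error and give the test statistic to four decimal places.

z = 1.6319

p̂₁ = 341/3387 ≈ 0.1006791, p̂₂ = 384/4281 ≈ 0.0896987.
Pooled p̂ = (341+384)/(3387+4281) = 725/7668 = 0.0945488.
SE = √(0.0856093 × 0.000528837) = 0.0067285.
z = (0.1006791 − 0.0896987)/0.0067285 = 0.0109804/0.0067285 = 1.6319.
p-value = 2·P(Z > 1.632) ≈ 0.1027.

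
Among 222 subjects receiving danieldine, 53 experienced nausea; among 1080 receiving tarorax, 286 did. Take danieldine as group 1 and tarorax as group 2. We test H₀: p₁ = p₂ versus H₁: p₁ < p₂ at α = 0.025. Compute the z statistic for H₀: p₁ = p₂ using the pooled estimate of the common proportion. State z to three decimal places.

z = -0.806

p̂₁ = 53/222 = 0.23874, p̂₂ = 286/1080 = 0.26481.
Pooled p̂ = (53+286)/(222+1080) = 339/1302 = 0.26037.
SE = √(p̂(1−p̂)(1/n₁+1/n₂)) = √(0.26037·0.73963·0.00543043) = √(0.00104578) = 0.03234.
z = (0.23874 − 0.26481)/0.03234 = -0.02607/0.03234 = -0.806.
p-value = P(Z < -0.806) ≈ 0.2100. With α = 0.025, fail to reject H₀.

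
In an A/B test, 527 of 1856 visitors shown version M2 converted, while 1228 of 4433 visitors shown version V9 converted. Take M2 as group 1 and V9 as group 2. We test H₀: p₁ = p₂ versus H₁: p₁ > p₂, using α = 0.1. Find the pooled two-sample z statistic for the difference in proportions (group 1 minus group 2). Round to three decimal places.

p̂₁ = 527/1856 ≈ 0.28394, p̂₂ = 1228/4433 ≈ 0.27701.
Pooled p̂ = (527+1228)/(1856+4433) = 1755/6289 = 0.27906.
SE = √(0.201185 × 0.000764374) = 0.01240.
z = (0.28394 − 0.27701)/0.01240 = 0.00693/0.01240 = 0.559.
p-value = P(Z > 0.559) ≈ 0.2881. With α = 0.1, fail to reject H₀.

z = 0.559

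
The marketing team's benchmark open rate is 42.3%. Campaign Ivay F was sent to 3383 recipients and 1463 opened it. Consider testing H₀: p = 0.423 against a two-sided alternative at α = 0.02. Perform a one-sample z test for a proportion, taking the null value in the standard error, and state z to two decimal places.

z = 1.11

p̂ = 1463/3383 ≈ 0.43246.
SE = √(p₀(1−p₀)/n) = √(0.24407/3383) = 0.00849.
z = (0.43246 − 0.423)/0.00849 = 0.00946/0.00849 = 1.11.
Two-sided p-value ≈ 2·Φ(−1.113) = 0.2656; since p > α = 0.02, fail to reject H₀.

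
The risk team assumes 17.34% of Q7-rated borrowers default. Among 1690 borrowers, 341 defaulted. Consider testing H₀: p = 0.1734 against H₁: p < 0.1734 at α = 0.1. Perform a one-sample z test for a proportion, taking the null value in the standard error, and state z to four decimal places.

p̂ = 341/1690 = 0.2017751.
Standard error under H₀: √(0.1734×0.8266/1690) = 0.0092093.
z = (0.2017751 − 0.1734)/0.0092093 = 0.0283751/0.0092093 = 3.0811.
p-value = P(Z < 3.081) ≈ 0.9990. With α = 0.1, fail to reject H₀.

z = 3.0811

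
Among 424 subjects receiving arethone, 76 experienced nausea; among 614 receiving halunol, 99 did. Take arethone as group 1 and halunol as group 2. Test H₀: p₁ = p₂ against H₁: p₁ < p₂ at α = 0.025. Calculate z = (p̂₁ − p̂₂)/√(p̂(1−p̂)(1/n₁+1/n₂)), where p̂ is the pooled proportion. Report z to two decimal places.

z = 0.76

p̂₁ = 76/424 ≈ 0.1792, p̂₂ = 99/614 ≈ 0.1612.
Pooled p̂ = (76+99)/(424+614) = 175/1038 = 0.1686.
SE = √(p̂(1−p̂)(1/n₁+1/n₂)) = √(0.1686·0.8314·0.00398716) = √(0.000558878) = 0.0236.
z = (0.1792 − 0.1612)/0.0236 = 0.0180/0.0236 = 0.76.
p-value = P(Z < 0.762) ≈ 0.7769. With α = 0.025, fail to reject H₀.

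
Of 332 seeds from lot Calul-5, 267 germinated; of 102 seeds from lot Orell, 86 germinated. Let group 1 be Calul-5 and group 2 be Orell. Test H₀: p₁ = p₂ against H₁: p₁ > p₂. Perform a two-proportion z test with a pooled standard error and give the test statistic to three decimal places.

z = -0.882

p̂₁ = 267/332 = 0.80422, p̂₂ = 86/102 = 0.84314.
Pooled p̂ = (267+86)/(332+102) = 353/434 = 0.81336.
SE = √(0.151803 × 0.012816) = 0.04411.
z = (0.80422 − 0.84314)/0.04411 = -0.03892/0.04411 = -0.882.
p-value = P(Z > -0.882) ≈ 0.8112.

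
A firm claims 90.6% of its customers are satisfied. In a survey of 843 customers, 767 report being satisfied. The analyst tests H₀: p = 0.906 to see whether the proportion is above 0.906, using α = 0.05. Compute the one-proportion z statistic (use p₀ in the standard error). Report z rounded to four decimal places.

p̂ = 767/843 ≈ 0.909846.
Under H₀, SE = √(0.906·0.094/843) = √(0.000101025) = 0.010051.
z = (0.909846 − 0.906)/0.010051 = 0.003846/0.010051 = 0.3826.
p-value = P(Z > 0.383) ≈ 0.3510; since p > α = 0.05, fail to reject H₀.

z = 0.3826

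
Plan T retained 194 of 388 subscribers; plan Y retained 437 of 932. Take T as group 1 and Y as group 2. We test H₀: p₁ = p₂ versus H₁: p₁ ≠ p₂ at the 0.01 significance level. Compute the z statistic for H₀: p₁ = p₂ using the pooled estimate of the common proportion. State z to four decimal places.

z = 1.0310

p̂₁ = 194/388 = 0.500000, p̂₂ = 437/932 = 0.468884.
Pooled p̂ = (194+437)/(388+932) = 631/1320 = 0.478030.
SE = √(p̂(1−p̂)(1/n₁+1/n₂)) = √(0.478030·0.521970·0.00365028) = √(0.000910808) = 0.030180.
z = (0.500000 − 0.468884)/0.030180 = 0.031116/0.030180 = 1.0310.
Two-sided p-value ≈ 2·Φ(−1.031) = 0.3025, so at α = 0.01 we fail to reject H₀.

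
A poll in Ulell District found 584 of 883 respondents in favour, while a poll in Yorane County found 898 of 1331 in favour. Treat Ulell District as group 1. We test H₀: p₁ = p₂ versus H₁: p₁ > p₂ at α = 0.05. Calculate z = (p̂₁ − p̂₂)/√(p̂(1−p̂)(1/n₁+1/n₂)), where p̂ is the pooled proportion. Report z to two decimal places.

z = -0.65

p̂₁ = 584/883 ≈ 0.6614, p̂₂ = 898/1331 ≈ 0.6747.
Pooled p̂ = (584+898)/(883+1331) = 1482/2214 = 0.6694.
SE = √(p̂(1−p̂)(1/n₁+1/n₂)) = √(0.6694·0.3306·0.00188382) = √(0.000416911) = 0.0204.
z = (0.6614 − 0.6747)/0.0204 = -0.0133/0.0204 = -0.65.
p-value = P(Z > -0.651) ≈ 0.7426. With α = 0.05, fail to reject H₀.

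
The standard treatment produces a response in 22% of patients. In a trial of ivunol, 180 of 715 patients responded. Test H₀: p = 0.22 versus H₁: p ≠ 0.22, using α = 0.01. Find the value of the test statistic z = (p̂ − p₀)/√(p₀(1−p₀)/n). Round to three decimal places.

z = 2.049

p̂ = 180/715 = 0.251748.
Standard error under H₀: √(0.22×0.78/715) = 0.015492.
z = (0.251748 − 0.22)/0.015492 = 0.031748/0.015492 = 2.049.
p-value = 2·P(Z > 2.049) ≈ 0.0404; since p > α = 0.01, fail to reject H₀.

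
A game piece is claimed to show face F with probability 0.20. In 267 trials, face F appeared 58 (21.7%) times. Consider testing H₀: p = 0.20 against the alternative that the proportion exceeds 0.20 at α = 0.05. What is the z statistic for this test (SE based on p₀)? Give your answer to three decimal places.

z = 0.704

p̂ = 58/267 = 0.21723.
SE = √(p₀(1−p₀)/n) = √(0.16/267) = 0.02448.
z = (0.21723 − 0.2)/0.02448 = 0.01723/0.02448 = 0.704.
p-value = P(Z > 0.704) ≈ 0.2408; since p > α = 0.05, fail to reject H₀.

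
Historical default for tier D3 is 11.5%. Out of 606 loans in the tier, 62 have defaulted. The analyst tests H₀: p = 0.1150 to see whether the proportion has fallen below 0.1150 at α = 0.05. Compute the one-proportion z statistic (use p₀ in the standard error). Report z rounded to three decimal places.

p̂ = 62/606 = 0.10231.
SE = √(p₀(1−p₀)/n) = √(0.10178/606) = 0.01296.
z = (0.10231 − 0.115)/0.01296 = -0.01269/0.01296 = -0.979.
p-value = P(Z < -0.979) ≈ 0.1637; since p > α = 0.05, fail to reject H₀.

z = -0.979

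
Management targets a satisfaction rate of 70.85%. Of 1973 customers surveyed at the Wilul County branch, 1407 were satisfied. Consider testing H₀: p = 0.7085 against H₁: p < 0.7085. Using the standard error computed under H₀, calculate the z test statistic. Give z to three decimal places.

z = 0.452

p̂ = 1407/1973 ≈ 0.713127.
SE = √(p₀(1−p₀)/n) = √(0.20653/1973) = 0.010231.
z = (0.713127 − 0.7085)/0.010231 = 0.004627/0.010231 = 0.452.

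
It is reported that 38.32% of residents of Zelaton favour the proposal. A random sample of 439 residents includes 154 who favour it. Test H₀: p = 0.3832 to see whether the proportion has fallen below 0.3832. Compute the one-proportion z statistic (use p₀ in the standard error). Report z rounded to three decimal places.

p̂ = 154/439 = 0.3507973.
Under H₀, SE = √(0.3832·0.6168/439) = √(0.0005384) = 0.0232035.
z = (0.3507973 − 0.3832)/0.0232035 = -0.0324027/0.0232035 = -1.396.
p-value = P(Z < -1.396) ≈ 0.0813.

z = -1.396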